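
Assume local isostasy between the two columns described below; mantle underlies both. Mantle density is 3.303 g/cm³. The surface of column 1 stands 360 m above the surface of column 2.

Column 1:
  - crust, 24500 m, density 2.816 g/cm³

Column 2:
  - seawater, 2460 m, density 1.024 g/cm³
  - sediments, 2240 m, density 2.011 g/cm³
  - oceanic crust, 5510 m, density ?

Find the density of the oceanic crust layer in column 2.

Take the compensation level at the base of the deeper column (depth z_c below the surface of column 1) and equate Σ ρ_i t_i down to z_c; mantle fills any gap and the z_c terms cancel.
Column 1: 24500×2.816 + (z_c − 24500)×3.303
Column 2: 360×0 + 2460×1.024 + 2240×2.011 + 5510×ρ + (z_c − 360 − 10210)×3.303
The z_c×3.303 term appears on both sides and cancels. Collect the known terms of each column as K = Σ(ρt)_known − 3.303 × (depth of known layers): K_1 = 68992 − 3.303×24500 = −11931.5; K_2 = 7023.68 − 3.303×(360 + 10210) = −27889.03.
Balance: K_1 = K_2 + 5510×ρ, so ρ = (K_1 − K_2)/5510 = 15957.5/5510 = 2.9 g/cm³.

2.9 g/cm³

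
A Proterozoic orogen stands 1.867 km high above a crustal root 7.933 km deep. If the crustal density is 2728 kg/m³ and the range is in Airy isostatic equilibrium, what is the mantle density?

Airy balance: ρ_c h = (ρ_m − ρ_c) r → ρ_m = ρ_c (1 + h/r).
ρ_m = 2728 × (1 + 1.867 km/7.933 km) = 3370 kg/m³.

3370 kg/m³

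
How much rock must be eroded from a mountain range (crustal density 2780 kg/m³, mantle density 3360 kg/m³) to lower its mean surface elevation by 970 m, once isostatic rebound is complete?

Net drop Δ = e − u = e − e ρ_c/ρ_m = e (ρ_m − ρ_c)/ρ_m.
e = Δ ρ_m/(ρ_m − ρ_c) = 970 m × 3360/580 = 5620 m.

5620 m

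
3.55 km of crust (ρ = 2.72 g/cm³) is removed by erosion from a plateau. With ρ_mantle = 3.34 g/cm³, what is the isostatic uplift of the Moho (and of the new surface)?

2.89 km

Unloading: uplift u = e ρ_c/ρ_m = 3.55 km × 2.72/3.34 = 2.89 km.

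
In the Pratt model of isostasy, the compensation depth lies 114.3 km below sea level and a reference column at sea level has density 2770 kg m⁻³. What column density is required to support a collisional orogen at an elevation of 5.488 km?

Pratt balance: ρ_ref D = ρ (D + h).
ρ = ρ_ref D/(D + h) = 2770 × 114.3 km/(114.3 km + 5.488 km) = 2640 kg m⁻³.

2640 kg m⁻³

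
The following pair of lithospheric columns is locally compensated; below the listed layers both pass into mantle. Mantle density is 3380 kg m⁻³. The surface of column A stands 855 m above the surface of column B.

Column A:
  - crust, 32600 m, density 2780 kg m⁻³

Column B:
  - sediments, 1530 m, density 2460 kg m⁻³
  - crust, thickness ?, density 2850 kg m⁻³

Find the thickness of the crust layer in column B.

28800 m

Take the compensation level at the base of the deeper column (depth z_c below the surface of column A) and equate Σ ρ_i t_i down to z_c; mantle fills any gap and the z_c terms cancel.
Column A: 32600×2780 + (z_c − 32600)×3380
Column B: 855×0 + 1530×2460 + x×2850 + (z_c − 855 − 1530 − x)×3380
The z_c×3380 term appears on both sides and cancels. Collect the known terms of each column as K = Σ(ρt)_known − 3380 × (depth of known layers): K_A = 90628000 − 3380×32600 = −19560000; K_B = 3763800 − 3380×(855 + 1530) = −4297500.
Balance: K_A = K_B − x×(3380 − 2850), so x = (K_B − K_A)/(3380 − 2850) = 15262500/530 = 28800 m.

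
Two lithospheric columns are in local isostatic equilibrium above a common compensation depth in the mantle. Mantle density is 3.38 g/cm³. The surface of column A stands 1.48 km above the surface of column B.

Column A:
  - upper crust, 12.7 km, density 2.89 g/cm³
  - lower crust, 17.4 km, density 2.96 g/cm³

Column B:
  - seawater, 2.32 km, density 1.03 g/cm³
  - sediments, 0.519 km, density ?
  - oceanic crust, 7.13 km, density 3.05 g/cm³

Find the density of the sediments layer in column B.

Take the compensation level at the base of the deeper column (depth z_c below the surface of column A) and equate Σ ρ_i t_i down to z_c; mantle fills any gap and the z_c terms cancel.
Column A: 12.7×2.89 + 17.4×2.96 + (z_c − 30.1)×3.38
Column B: 1.48×0 + 2.32×1.03 + 0.519×ρ + 7.13×3.05 + (z_c − 1.48 − 9.969)×3.38
The z_c×3.38 term appears on both sides and cancels. Collect the known terms of each column as K = Σ(ρt)_known − 3.38 × (depth of known layers): K_A = 88.207 − 3.38×30.1 = −13.531; K_B = 24.1361 − 3.38×(1.48 + 9.969) = −14.56152.
Balance: K_A = K_B + 0.519×ρ, so ρ = (K_A − K_B)/0.519 = 1.03052/0.519 = 1.99 g/cm³.

1.99 g/cm³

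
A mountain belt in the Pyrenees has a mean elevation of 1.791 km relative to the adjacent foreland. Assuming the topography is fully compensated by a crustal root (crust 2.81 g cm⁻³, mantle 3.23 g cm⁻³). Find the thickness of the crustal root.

In Airy isostatic equilibrium: the weight of the topography is balanced by the buoyancy of the root, ρ_c h = (ρ_m − ρ_c) r.
r = h · ρ_c / (ρ_m − ρ_c) = 1.791 km × 2.81 / (3.23 − 2.81) = 12 km.

12 km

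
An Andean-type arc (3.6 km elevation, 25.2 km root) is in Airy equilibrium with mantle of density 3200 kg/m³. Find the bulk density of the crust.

ρ_c h = (ρ_m − ρ_c) r → ρ_c (h + r) = ρ_m r → ρ_c = ρ_m r / (h + r).
ρ_c = 3200 × 25.2 km / (3.6 km + 25.2 km) = 2800 kg/m³.

2800 kg/m³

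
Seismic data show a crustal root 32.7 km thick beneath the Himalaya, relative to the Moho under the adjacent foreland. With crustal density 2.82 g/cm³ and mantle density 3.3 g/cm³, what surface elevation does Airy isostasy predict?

5.57 km

Balancing pressure at the compensation depth: ρ_c h = (ρ_m − ρ_c) r.
h = r (ρ_m − ρ_c) / ρ_c = 32.7 km × (3.3 − 2.82) / 2.82 = 5.57 km.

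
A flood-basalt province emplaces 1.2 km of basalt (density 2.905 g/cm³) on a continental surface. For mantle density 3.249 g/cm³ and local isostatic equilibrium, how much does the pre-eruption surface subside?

Subaerial loading: s = t ρ_load / ρ_m.
s = 1.2 km × 2.905/3.249 = 1.07 km.

1.07 km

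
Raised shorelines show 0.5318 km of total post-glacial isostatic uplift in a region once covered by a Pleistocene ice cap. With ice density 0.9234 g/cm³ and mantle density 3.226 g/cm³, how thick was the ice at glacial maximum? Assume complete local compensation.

u = t ρ_ice/ρ_m → t = u ρ_m/ρ_ice = 0.5318 km × 3.226/0.9234 = 1.86 km.

1.86 km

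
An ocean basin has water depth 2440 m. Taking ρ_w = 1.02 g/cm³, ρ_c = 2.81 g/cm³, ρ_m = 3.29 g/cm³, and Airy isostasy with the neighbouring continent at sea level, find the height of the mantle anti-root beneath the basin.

Equating mass per unit area of the two columns: replacing crust with seawater at the top is compensated by replacing crust with mantle at the base: d (ρ_c − ρ_w) = a (ρ_m − ρ_c).
a = d (ρ_c − ρ_w)/(ρ_m − ρ_c) = 2440 m × 1.79/0.48 = 9100 m.

9100 m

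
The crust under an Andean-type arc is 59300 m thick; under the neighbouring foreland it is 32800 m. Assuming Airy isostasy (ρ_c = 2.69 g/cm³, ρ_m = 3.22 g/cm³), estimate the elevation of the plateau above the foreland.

4360 m

Excess crust Δ = 59300 m − 32800 m = 26500 m, split between elevation h and root r with h + r = Δ.
Airy balance ρ_c h = (ρ_m − ρ_c) r gives r = h ρ_c/(ρ_m − ρ_c), so h (1 + ρ_c/(ρ_m − ρ_c)) = Δ, i.e. h = Δ (ρ_m − ρ_c)/ρ_m.
h = 26500 m × 0.53/3.22 = 4360 m.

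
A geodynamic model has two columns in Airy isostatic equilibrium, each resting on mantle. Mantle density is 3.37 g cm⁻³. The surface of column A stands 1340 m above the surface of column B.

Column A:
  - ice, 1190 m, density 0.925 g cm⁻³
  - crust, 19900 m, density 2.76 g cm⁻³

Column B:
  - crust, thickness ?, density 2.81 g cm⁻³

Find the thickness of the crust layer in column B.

Take the compensation level at the base of the deeper column (depth z_c below the surface of column A) and equate Σ ρ_i t_i down to z_c; mantle fills any gap and the z_c terms cancel.
Column A: 1190×0.925 + 19900×2.76 + (z_c − 21090)×3.37
Column B: 1340×0 + x×2.81 + (z_c − 1340 − 0 − x)×3.37
The z_c×3.37 term appears on both sides and cancels. Collect the known terms of each column as K = Σ(ρt)_known − 3.37 × (depth of known layers): K_A = 56024.75 − 3.37×21090 = −15048.55; K_B = 0 − 3.37×(1340 + 0) = −4515.8.
Balance: K_A = K_B − x×(3.37 − 2.81), so x = (K_B − K_A)/(3.37 − 2.81) = 10532.8/0.56 = 18800 m.

18800 m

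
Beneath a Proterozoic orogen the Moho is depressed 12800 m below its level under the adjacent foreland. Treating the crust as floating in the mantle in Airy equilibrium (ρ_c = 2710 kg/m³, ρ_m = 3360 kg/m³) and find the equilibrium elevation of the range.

3070 m

Equating mass per unit area of the two columns: ρ_c h = (ρ_m − ρ_c) r.
h = r (ρ_m − ρ_c) / ρ_c = 12800 m × (3360 − 2710) / 2710 = 3070 m.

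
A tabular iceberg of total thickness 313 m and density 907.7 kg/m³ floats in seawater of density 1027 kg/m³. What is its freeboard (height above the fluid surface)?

36.4 m

Floating equilibrium: submerged depth d = t ρ_obj/ρ_fluid = 313 m × 907.7/1027 = 276.6 m.
Freeboard = t − d = 313 m − 276.6 m = 36.4 m.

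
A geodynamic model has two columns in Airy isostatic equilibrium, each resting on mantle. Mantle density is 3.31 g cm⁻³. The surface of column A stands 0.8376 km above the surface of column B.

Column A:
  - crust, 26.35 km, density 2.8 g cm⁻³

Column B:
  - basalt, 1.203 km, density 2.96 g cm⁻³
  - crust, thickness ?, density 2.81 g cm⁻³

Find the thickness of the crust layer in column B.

20.5 km

Take the compensation level at the base of the deeper column (depth z_c below the surface of column A) and equate Σ ρ_i t_i down to z_c; mantle fills any gap and the z_c terms cancel.
Column A: 26.35×2.8 + (z_c − 26.35)×3.31
Column B: 0.8376×0 + 1.203×2.96 + x×2.81 + (z_c − 0.8376 − 1.203 − x)×3.31
The z_c×3.31 term appears on both sides and cancels. Collect the known terms of each column as K = Σ(ρt)_known − 3.31 × (depth of known layers): K_A = 73.78 − 3.31×26.35 = −13.4385; K_B = 3.56088 − 3.31×(0.8376 + 1.203) = −3.193506.
Balance: K_A = K_B − x×(3.31 − 2.81), so x = (K_B − K_A)/(3.31 − 2.81) = 10.245/0.5 = 20.5 km.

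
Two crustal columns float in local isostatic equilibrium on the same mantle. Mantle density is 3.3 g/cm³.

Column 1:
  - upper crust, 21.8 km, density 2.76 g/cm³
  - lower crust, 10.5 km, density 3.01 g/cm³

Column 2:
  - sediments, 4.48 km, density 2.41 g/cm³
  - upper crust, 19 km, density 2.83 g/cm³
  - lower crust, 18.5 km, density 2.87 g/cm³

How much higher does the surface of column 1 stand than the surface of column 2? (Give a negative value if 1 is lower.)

−1.83 km

For any compensation level in the mantle, the mantle terms cancel and isostasy reduces to e = (Σt_1 − Σt_2) − (Σ(ρt)_1 − Σ(ρt)_2) / ρ_m.
Σt_1 = 32.3 km; Σt_2 = 41.98 km; Σ(ρt)_1 = 91.773; Σ(ρt)_2 = 117.6618 (in km·g/cm³).
e = (32.3 − 41.98) − (91.773 − 117.6618) / 3.3 = −1.83 km.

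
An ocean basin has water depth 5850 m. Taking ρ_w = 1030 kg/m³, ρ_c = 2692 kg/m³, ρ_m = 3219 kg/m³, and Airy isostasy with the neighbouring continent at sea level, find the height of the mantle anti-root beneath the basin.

Equating mass per unit area of the two columns: replacing crust with seawater at the top is compensated by replacing crust with mantle at the base: d (ρ_c − ρ_w) = a (ρ_m − ρ_c).
a = d (ρ_c − ρ_w)/(ρ_m − ρ_c) = 5850 m × 1662/527 = 18400 m.

18400 m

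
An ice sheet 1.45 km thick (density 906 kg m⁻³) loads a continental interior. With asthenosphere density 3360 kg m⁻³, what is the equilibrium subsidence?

0.391 km

In Airy isostatic equilibrium: the ice load ρ_ice t is balanced by mantle displaced below, ρ_m s.
s = t ρ_ice / ρ_m = 1.45 km × 906/3360 = 0.391 km.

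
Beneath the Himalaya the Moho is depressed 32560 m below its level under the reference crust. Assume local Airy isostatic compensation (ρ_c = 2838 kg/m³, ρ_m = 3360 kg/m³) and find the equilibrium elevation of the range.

Equating mass per unit area of the two columns: ρ_c h = (ρ_m − ρ_c) r.
h = r (ρ_m − ρ_c) / ρ_c = 32560 m × (3360 − 2838) / 2838 = 5990 m.

5990 m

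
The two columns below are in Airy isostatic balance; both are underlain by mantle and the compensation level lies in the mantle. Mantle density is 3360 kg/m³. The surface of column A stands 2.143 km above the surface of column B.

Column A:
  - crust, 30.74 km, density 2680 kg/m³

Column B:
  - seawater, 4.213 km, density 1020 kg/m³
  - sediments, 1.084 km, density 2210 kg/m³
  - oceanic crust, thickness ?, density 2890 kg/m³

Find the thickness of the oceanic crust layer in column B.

5.53 km

Take the compensation level at the base of the deeper column (depth z_c below the surface of column A) and equate Σ ρ_i t_i down to z_c; mantle fills any gap and the z_c terms cancel.
Column A: 30.74×2680 + (z_c − 30.74)×3360
Column B: 2.143×0 + 4.213×1020 + 1.084×2210 + x×2890 + (z_c − 2.143 − 5.297 − x)×3360
The z_c×3360 term appears on both sides and cancels. Collect the known terms of each column as K = Σ(ρt)_known − 3360 × (depth of known layers): K_A = 82383.2 − 3360×30.74 = −20903.2; K_B = 6692.9 − 3360×(2.143 + 5.297) = −18305.5.
Balance: K_A = K_B − x×(3360 − 2890), so x = (K_B − K_A)/(3360 − 2890) = 2597.7/470 = 5.53 km.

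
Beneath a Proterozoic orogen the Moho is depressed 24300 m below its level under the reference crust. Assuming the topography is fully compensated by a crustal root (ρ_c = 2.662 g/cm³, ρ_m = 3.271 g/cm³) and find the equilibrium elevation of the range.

In Airy isostatic equilibrium: ρ_c h = (ρ_m − ρ_c) r.
h = r (ρ_m − ρ_c) / ρ_c = 24300 m × (3.271 − 2.662) / 2.662 = 5560 m.

5560 m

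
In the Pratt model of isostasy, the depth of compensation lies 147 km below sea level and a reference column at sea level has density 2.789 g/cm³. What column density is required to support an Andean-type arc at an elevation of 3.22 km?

2.73 g/cm³

Pratt balance: ρ_ref D = ρ (D + h).
ρ = ρ_ref D/(D + h) = 2.789 × 147 km/(147 km + 3.22 km) = 2.73 g/cm³.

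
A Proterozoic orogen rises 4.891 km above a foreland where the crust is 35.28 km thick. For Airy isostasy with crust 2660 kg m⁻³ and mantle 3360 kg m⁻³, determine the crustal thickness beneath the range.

Root depth r = h ρ_c / (ρ_m − ρ_c) = 4.891 km × 2660 / 700 = 18.59 km.
Total thickness = T + h + r = 35.28 km + 4.891 km + 18.59 km = 58.8 km.

58.8 km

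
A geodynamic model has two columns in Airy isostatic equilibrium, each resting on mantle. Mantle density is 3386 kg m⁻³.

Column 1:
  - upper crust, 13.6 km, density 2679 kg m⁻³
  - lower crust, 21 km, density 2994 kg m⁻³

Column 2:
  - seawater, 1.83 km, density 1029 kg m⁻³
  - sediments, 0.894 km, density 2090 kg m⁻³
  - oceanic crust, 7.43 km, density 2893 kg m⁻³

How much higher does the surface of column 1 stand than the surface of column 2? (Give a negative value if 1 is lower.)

2.57 km

For any compensation level in the mantle, the mantle terms cancel and isostasy reduces to e = (Σt_1 − Σt_2) − (Σ(ρt)_1 − Σ(ρt)_2) / ρ_m.
Σt_1 = 34.6 km; Σt_2 = 10.154 km; Σ(ρt)_1 = 99308.4; Σ(ρt)_2 = 25246.52 (in km·kg m⁻³).
e = (34.6 − 10.154) − (99308.4 − 25246.52) / 3386 = 2.57 km.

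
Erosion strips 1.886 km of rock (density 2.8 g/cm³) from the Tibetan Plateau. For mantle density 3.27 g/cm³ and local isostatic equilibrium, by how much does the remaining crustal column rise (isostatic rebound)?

Unloading: uplift u = e ρ_c/ρ_m = 1.886 km × 2.8/3.27 = 1.61 km.

1.61 km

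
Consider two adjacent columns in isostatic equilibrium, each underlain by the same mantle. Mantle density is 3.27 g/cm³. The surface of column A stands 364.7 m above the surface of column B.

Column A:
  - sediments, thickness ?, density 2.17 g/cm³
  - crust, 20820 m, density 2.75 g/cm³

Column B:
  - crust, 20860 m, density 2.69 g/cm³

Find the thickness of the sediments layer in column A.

2240 m

Take the compensation level at the base of the deeper column (depth z_c below the surface of column A) and equate Σ ρ_i t_i down to z_c; mantle fills any gap and the z_c terms cancel.
Column A: x×2.17 + 20820×2.75 + (z_c − 20820 − x)×3.27
Column B: 364.7×0 + 20860×2.69 + (z_c − 364.7 − 20860)×3.27
The z_c×3.27 term appears on both sides and cancels. Collect the known terms of each column as K = Σ(ρt)_known − 3.27 × (depth of known layers): K_A = 57255 − 3.27×20820 = −10826.4; K_B = 56113.4 − 3.27×(364.7 + 20860) = −13291.369.
Balance: K_A − x×(3.27 − 2.17) = K_B, so x = (K_A − K_B)/(3.27 − 2.17) = 2464.97/1.1 = 2240 m.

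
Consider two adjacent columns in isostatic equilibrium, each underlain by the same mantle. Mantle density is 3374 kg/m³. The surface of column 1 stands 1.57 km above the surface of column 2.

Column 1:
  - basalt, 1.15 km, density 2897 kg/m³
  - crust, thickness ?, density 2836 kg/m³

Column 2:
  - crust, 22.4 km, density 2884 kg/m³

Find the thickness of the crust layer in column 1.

Take the compensation level at the base of the deeper column (depth z_c below the surface of column 1) and equate Σ ρ_i t_i down to z_c; mantle fills any gap and the z_c terms cancel.
Column 1: 1.15×2897 + x×2836 + (z_c − 1.15 − x)×3374
Column 2: 1.57×0 + 22.4×2884 + (z_c − 1.57 − 22.4)×3374
The z_c×3374 term appears on both sides and cancels. Collect the known terms of each column as K = Σ(ρt)_known − 3374 × (depth of known layers): K_1 = 3331.55 − 3374×1.15 = −548.55; K_2 = 64601.6 − 3374×(1.57 + 22.4) = −16273.18.
Balance: K_1 − x×(3374 − 2836) = K_2, so x = (K_1 − K_2)/(3374 − 2836) = 15724.6/538 = 29.2 km.

29.2 km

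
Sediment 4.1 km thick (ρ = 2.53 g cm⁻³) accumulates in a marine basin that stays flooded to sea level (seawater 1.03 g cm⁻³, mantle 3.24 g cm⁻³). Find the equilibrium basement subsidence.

Submarine loading: the sediment displaces seawater, and the subsidence is in turn flooded, so s (ρ_m − ρ_w) = t (ρ_sed − ρ_w).
s = 4.1 km × (2.53 − 1.03) / (3.24 − 1.03) = 2.78 km.

2.78 km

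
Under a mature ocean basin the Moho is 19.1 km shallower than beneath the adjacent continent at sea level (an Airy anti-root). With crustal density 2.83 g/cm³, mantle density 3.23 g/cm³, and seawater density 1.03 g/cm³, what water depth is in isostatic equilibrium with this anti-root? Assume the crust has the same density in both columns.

Replacing a thickness d of crust by seawater at the top must be balanced by replacing crust with mantle at the base: d (ρ_c − ρ_w) = a (ρ_m − ρ_c).
d = a (ρ_m − ρ_c)/(ρ_c − ρ_w) = 19.1 km × 0.4/1.8 = 4.24 km.

4.24 km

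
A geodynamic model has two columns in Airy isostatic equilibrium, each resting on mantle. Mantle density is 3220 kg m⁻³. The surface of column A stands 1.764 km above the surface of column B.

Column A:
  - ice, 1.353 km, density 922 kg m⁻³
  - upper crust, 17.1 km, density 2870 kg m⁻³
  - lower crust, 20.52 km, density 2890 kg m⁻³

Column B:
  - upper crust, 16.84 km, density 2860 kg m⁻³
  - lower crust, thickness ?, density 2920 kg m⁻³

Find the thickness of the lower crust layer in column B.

Take the compensation level at the base of the deeper column (depth z_c below the surface of column A) and equate Σ ρ_i t_i down to z_c; mantle fills any gap and the z_c terms cancel.
Column A: 1.353×922 + 17.1×2870 + 20.52×2890 + (z_c − 38.973)×3220
Column B: 1.764×0 + 16.84×2860 + x×2920 + (z_c − 1.764 − 16.84 − x)×3220
The z_c×3220 term appears on both sides and cancels. Collect the known terms of each column as K = Σ(ρt)_known − 3220 × (depth of known layers): K_A = 109627.266 − 3220×38.973 = −15865.794; K_B = 48162.4 − 3220×(1.764 + 16.84) = −11742.48.
Balance: K_A = K_B − x×(3220 − 2920), so x = (K_B − K_A)/(3220 − 2920) = 4123.31/300 = 13.7 km.

13.7 km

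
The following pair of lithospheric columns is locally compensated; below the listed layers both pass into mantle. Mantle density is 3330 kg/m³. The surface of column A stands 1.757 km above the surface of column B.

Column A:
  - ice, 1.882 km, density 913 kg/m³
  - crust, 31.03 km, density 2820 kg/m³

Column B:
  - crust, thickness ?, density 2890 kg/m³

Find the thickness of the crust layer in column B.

Take the compensation level at the base of the deeper column (depth z_c below the surface of column A) and equate Σ ρ_i t_i down to z_c; mantle fills any gap and the z_c terms cancel.
Column A: 1.882×913 + 31.03×2820 + (z_c − 32.912)×3330
Column B: 1.757×0 + x×2890 + (z_c − 1.757 − 0 − x)×3330
The z_c×3330 term appears on both sides and cancels. Collect the known terms of each column as K = Σ(ρt)_known − 3330 × (depth of known layers): K_A = 89222.866 − 3330×32.912 = −20374.094; K_B = 0 − 3330×(1.757 + 0) = −5850.81.
Balance: K_A = K_B − x×(3330 − 2890), so x = (K_B − K_A)/(3330 − 2890) = 14523.3/440 = 33 km.

33 km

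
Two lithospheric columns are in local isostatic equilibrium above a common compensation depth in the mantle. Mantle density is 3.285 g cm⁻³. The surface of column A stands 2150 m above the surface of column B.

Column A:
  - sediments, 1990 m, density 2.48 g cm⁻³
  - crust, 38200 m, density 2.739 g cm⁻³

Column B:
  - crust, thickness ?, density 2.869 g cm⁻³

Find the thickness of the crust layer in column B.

37000 m

Take the compensation level at the base of the deeper column (depth z_c below the surface of column A) and equate Σ ρ_i t_i down to z_c; mantle fills any gap and the z_c terms cancel.
Column A: 1990×2.48 + 38200×2.739 + (z_c − 40190)×3.285
Column B: 2150×0 + x×2.869 + (z_c − 2150 − 0 − x)×3.285
The z_c×3.285 term appears on both sides and cancels. Collect the known terms of each column as K = Σ(ρt)_known − 3.285 × (depth of known layers): K_A = 109565 − 3.285×40190 = −22459.15; K_B = 0 − 3.285×(2150 + 0) = −7062.75.
Balance: K_A = K_B − x×(3.285 − 2.869), so x = (K_B − K_A)/(3.285 − 2.869) = 15396.4/0.416 = 37000 m.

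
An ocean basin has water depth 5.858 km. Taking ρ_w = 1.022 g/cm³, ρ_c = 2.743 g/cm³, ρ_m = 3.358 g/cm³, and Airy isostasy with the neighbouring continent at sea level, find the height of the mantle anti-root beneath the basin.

Balancing pressure at the compensation depth: replacing crust with seawater at the top is compensated by replacing crust with mantle at the base: d (ρ_c − ρ_w) = a (ρ_m − ρ_c).
a = d (ρ_c − ρ_w)/(ρ_m − ρ_c) = 5.858 km × 1.721/0.615 = 16.4 km.

16.4 km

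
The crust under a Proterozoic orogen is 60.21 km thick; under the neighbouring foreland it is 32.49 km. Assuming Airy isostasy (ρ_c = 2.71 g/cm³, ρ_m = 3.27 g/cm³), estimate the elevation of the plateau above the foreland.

4.75 km

Excess crust Δ = 60.21 km − 32.49 km = 27.72 km, split between elevation h and root r with h + r = Δ.
Airy balance ρ_c h = (ρ_m − ρ_c) r gives r = h ρ_c/(ρ_m − ρ_c), so h (1 + ρ_c/(ρ_m − ρ_c)) = Δ, i.e. h = Δ (ρ_m − ρ_c)/ρ_m.
h = 27.72 km × 0.56/3.27 = 4.75 km.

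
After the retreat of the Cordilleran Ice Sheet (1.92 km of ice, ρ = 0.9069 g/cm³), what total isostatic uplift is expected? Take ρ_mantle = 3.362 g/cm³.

0.518 km

Removing the load lets mantle flow back in; uplift u satisfies ρ_ice t = ρ_m u.
u = t ρ_ice/ρ_m = 1.92 km × 0.9069/3.362 = 0.518 km.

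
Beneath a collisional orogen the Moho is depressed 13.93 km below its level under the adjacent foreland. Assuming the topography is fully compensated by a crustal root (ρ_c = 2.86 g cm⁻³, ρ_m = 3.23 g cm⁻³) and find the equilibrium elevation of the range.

1.8 km

By Archimedes' principle applied to the lithosphere: ρ_c h = (ρ_m − ρ_c) r.
h = r (ρ_m − ρ_c) / ρ_c = 13.93 km × (3.23 − 2.86) / 2.86 = 1.8 km.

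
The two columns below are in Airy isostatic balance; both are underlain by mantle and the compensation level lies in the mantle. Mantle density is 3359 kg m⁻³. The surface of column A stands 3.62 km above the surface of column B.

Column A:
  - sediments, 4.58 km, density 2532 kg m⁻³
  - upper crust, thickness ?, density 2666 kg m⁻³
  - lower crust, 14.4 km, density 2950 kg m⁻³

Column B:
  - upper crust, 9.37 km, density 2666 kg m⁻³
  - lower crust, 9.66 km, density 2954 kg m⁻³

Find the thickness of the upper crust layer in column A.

18.6 km

Take the compensation level at the base of the deeper column (depth z_c below the surface of column A) and equate Σ ρ_i t_i down to z_c; mantle fills any gap and the z_c terms cancel.
Column A: 4.58×2532 + x×2666 + 14.4×2950 + (z_c − 18.98 − x)×3359
Column B: 3.62×0 + 9.37×2666 + 9.66×2954 + (z_c − 3.62 − 19.03)×3359
The z_c×3359 term appears on both sides and cancels. Collect the known terms of each column as K = Σ(ρt)_known − 3359 × (depth of known layers): K_A = 54076.56 − 3359×18.98 = −9677.26; K_B = 53516.06 − 3359×(3.62 + 19.03) = −22565.29.
Balance: K_A − x×(3359 − 2666) = K_B, so x = (K_A − K_B)/(3359 − 2666) = 12888/693 = 18.6 km.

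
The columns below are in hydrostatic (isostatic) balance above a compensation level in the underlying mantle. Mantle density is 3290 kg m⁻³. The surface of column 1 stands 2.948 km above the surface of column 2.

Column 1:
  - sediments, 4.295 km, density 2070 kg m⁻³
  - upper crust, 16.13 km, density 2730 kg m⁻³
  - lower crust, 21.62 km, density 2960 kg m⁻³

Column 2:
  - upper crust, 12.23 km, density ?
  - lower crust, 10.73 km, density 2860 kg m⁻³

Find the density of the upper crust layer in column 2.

Take the compensation level at the base of the deeper column (depth z_c below the surface of column 1) and equate Σ ρ_i t_i down to z_c; mantle fills any gap and the z_c terms cancel.
Column 1: 4.295×2070 + 16.13×2730 + 21.62×2960 + (z_c − 42.045)×3290
Column 2: 2.948×0 + 12.23×ρ + 10.73×2860 + (z_c − 2.948 − 22.96)×3290
The z_c×3290 term appears on both sides and cancels. Collect the known terms of each column as K = Σ(ρt)_known − 3290 × (depth of known layers): K_1 = 116920.75 − 3290×42.045 = −21407.3; K_2 = 30687.8 − 3290×(2.948 + 22.96) = −54549.52.
Balance: K_1 = K_2 + 12.23×ρ, so ρ = (K_1 − K_2)/12.23 = 33142.2/12.23 = 2710 kg m⁻³.

2710 kg m⁻³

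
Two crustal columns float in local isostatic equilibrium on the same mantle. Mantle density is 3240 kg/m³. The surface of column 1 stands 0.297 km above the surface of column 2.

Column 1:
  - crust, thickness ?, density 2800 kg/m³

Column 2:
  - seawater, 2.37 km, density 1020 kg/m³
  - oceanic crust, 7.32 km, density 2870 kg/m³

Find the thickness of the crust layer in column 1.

Take the compensation level at the base of the deeper column (depth z_c below the surface of column 1) and equate Σ ρ_i t_i down to z_c; mantle fills any gap and the z_c terms cancel.
Column 1: x×2800 + (z_c − 0 − x)×3240
Column 2: 0.297×0 + 2.37×1020 + 7.32×2870 + (z_c − 0.297 − 9.69)×3240
The z_c×3240 term appears on both sides and cancels. Collect the known terms of each column as K = Σ(ρt)_known − 3240 × (depth of known layers): K_1 = 0 − 3240×0 = 0; K_2 = 23425.8 − 3240×(0.297 + 9.69) = −8932.08.
Balance: K_1 − x×(3240 − 2800) = K_2, so x = (K_1 − K_2)/(3240 − 2800) = 8932.08/440 = 20.3 km.

20.3 km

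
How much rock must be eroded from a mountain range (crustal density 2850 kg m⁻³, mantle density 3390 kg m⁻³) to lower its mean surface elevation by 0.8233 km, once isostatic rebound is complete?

5.17 km

Net drop Δ = e − u = e − e ρ_c/ρ_m = e (ρ_m − ρ_c)/ρ_m.
e = Δ ρ_m/(ρ_m − ρ_c) = 0.8233 km × 3390/540 = 5.17 km.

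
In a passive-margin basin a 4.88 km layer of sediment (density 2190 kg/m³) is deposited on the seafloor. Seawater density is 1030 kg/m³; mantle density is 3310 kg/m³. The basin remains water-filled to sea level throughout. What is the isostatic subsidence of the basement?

Submarine loading: the sediment displaces seawater, and the subsidence is in turn flooded, so s (ρ_m − ρ_w) = t (ρ_sed − ρ_w).
s = 4.88 km × (2190 − 1030) / (3310 − 1030) = 2.48 km.

2.48 km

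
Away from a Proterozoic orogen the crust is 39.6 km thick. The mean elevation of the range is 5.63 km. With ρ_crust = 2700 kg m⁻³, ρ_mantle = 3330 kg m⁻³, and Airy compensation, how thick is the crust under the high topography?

69.4 km

Root depth r = h ρ_c / (ρ_m − ρ_c) = 5.63 km × 2700 / 630 = 24.13 km.
Total thickness = T + h + r = 39.6 km + 5.63 km + 24.13 km = 69.4 km.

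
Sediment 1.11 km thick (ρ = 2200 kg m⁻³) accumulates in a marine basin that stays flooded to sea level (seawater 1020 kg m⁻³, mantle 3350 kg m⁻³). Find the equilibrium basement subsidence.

0.562 km

Submarine loading: the sediment displaces seawater, and the subsidence is in turn flooded, so s (ρ_m − ρ_w) = t (ρ_sed − ρ_w).
s = 1.11 km × (2200 − 1020) / (3350 − 1020) = 0.562 km.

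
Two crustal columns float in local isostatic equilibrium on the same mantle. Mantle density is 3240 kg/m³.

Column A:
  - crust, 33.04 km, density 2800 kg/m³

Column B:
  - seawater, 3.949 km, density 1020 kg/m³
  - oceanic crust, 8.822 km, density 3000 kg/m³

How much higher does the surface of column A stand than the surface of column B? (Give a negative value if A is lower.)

1.13 km

For any compensation level in the mantle, the mantle terms cancel and isostasy reduces to e = (Σt_A − Σt_B) − (Σ(ρt)_A − Σ(ρt)_B) / ρ_m.
Σt_A = 33.04 km; Σt_B = 12.771 km; Σ(ρt)_A = 92512; Σ(ρt)_B = 30493.98 (in km·kg/m³).
e = (33.04 − 12.771) − (92512 − 30493.98) / 3240 = 1.13 km.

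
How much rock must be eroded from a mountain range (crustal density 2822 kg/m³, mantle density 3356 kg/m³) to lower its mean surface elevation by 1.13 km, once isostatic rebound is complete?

Net drop Δ = e − u = e − e ρ_c/ρ_m = e (ρ_m − ρ_c)/ρ_m.
e = Δ ρ_m/(ρ_m − ρ_c) = 1.13 km × 3356/534 = 7.1 km.

7.1 km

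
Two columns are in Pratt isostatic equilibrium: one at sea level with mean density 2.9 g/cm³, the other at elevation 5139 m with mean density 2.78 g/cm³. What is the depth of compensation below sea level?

ρ_ref D = ρ (D + h) → D (ρ_ref − ρ) = ρ h.
D = ρ h/(ρ_ref − ρ) = 2.78 × 5139 m/(2.9 − 2.78) = 119000 m.

119000 m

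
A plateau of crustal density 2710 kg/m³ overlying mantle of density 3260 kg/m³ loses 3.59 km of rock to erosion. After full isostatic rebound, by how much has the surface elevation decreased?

0.606 km

Rebound u = e ρ_c/ρ_m = 3.59 km × 2710/3260 = 2.984 km.
Net surface drop = e − u = 3.59 km − 2.984 km = e (ρ_m − ρ_c)/ρ_m = 0.606 km.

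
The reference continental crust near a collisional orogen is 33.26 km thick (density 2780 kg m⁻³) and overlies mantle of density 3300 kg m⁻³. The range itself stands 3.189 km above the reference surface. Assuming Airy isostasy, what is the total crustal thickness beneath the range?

53.5 km

Root depth r = h ρ_c / (ρ_m − ρ_c) = 3.189 km × 2780 / 520 = 17.05 km.
Total thickness = T + h + r = 33.26 km + 3.189 km + 17.05 km = 53.5 km.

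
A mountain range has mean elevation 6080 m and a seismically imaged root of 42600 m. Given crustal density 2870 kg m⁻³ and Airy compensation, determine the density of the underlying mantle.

3280 kg m⁻³

Airy balance: ρ_c h = (ρ_m − ρ_c) r → ρ_m = ρ_c (1 + h/r).
ρ_m = 2870 × (1 + 6080 m/42600 m) = 3280 kg m⁻³.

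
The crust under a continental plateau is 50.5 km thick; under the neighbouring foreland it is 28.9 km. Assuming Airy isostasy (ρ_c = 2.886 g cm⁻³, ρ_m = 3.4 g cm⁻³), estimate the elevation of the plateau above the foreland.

3.27 km

Excess crust Δ = 50.5 km − 28.9 km = 21.6 km, split between elevation h and root r with h + r = Δ.
Airy balance ρ_c h = (ρ_m − ρ_c) r gives r = h ρ_c/(ρ_m − ρ_c), so h (1 + ρ_c/(ρ_m − ρ_c)) = Δ, i.e. h = Δ (ρ_m − ρ_c)/ρ_m.
h = 21.6 km × 0.514/3.4 = 3.27 km.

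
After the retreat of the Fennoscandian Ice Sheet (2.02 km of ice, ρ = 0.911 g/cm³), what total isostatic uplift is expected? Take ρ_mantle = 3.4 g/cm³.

Removing the load lets mantle flow back in; uplift u satisfies ρ_ice t = ρ_m u.
u = t ρ_ice/ρ_m = 2.02 km × 0.911/3.4 = 0.541 km.

0.541 km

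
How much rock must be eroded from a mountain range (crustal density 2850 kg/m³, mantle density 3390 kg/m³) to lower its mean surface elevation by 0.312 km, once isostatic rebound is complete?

Net drop Δ = e − u = e − e ρ_c/ρ_m = e (ρ_m − ρ_c)/ρ_m.
e = Δ ρ_m/(ρ_m − ρ_c) = 0.312 km × 3390/540 = 1.96 km.

1.96 km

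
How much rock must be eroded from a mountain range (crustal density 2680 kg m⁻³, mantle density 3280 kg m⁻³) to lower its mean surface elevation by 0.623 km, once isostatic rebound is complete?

Net drop Δ = e − u = e − e ρ_c/ρ_m = e (ρ_m − ρ_c)/ρ_m.
e = Δ ρ_m/(ρ_m − ρ_c) = 0.623 km × 3280/600 = 3.41 km.

3.41 km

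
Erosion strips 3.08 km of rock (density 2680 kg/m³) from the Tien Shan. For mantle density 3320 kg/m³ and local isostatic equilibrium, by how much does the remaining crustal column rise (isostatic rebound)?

2.49 km

Unloading: uplift u = e ρ_c/ρ_m = 3.08 km × 2680/3320 = 2.49 km.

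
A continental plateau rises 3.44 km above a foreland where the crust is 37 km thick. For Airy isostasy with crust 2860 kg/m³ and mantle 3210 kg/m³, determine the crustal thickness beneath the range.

68.5 km

Root depth r = h ρ_c / (ρ_m − ρ_c) = 3.44 km × 2860 / 350 = 28.11 km.
Total thickness = T + h + r = 37 km + 3.44 km + 28.11 km = 68.5 km.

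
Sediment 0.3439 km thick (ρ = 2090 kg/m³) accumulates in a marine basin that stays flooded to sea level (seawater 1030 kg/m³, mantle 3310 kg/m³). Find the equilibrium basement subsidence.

Submarine loading: the sediment displaces seawater, and the subsidence is in turn flooded, so s (ρ_m − ρ_w) = t (ρ_sed − ρ_w).
s = 0.3439 km × (2090 − 1030) / (3310 − 1030) = 0.16 km.

0.16 km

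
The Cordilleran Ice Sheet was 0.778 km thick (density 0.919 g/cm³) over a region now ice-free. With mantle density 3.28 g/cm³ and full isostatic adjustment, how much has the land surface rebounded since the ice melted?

0.218 km

Removing the load lets mantle flow back in; uplift u satisfies ρ_ice t = ρ_m u.
u = t ρ_ice/ρ_m = 0.778 km × 0.919/3.28 = 0.218 km.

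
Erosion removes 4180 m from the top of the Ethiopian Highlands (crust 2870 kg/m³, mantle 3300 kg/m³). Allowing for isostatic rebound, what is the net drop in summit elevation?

545 m

Rebound u = e ρ_c/ρ_m = 4180 m × 2870/3300 = 3635 m.
Net surface drop = e − u = 4180 m − 3635 m = e (ρ_m − ρ_c)/ρ_m = 545 m.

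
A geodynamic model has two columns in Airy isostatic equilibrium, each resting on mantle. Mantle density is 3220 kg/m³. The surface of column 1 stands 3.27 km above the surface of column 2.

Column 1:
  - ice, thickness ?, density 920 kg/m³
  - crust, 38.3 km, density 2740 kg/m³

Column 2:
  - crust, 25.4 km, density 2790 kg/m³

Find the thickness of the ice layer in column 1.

1.33 km

Take the compensation level at the base of the deeper column (depth z_c below the surface of column 1) and equate Σ ρ_i t_i down to z_c; mantle fills any gap and the z_c terms cancel.
Column 1: x×920 + 38.3×2740 + (z_c − 38.3 − x)×3220
Column 2: 3.27×0 + 25.4×2790 + (z_c − 3.27 − 25.4)×3220
The z_c×3220 term appears on both sides and cancels. Collect the known terms of each column as K = Σ(ρt)_known − 3220 × (depth of known layers): K_1 = 104942 − 3220×38.3 = −18384; K_2 = 70866 − 3220×(3.27 + 25.4) = −21451.4.
Balance: K_1 − x×(3220 − 920) = K_2, so x = (K_1 − K_2)/(3220 − 920) = 3067.4/2300 = 1.33 km.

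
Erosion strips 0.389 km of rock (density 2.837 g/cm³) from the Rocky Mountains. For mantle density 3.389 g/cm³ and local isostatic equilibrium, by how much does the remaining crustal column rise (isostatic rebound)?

Unloading: uplift u = e ρ_c/ρ_m = 0.389 km × 2.837/3.389 = 0.326 km.

0.326 km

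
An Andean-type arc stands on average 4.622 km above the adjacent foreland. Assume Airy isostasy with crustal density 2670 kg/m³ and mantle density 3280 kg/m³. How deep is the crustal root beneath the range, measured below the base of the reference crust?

20.2 km

Equating mass per unit area of the two columns: the weight of the topography is balanced by the buoyancy of the root, ρ_c h = (ρ_m − ρ_c) r.
r = h · ρ_c / (ρ_m − ρ_c) = 4.622 km × 2670 / (3280 − 2670) = 20.2 km.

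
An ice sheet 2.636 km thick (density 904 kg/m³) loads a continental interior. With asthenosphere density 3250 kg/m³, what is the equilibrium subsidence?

0.733 km

For local isostatic compensation: the ice load ρ_ice t is balanced by mantle displaced below, ρ_m s.
s = t ρ_ice / ρ_m = 2.636 km × 904/3250 = 0.733 km.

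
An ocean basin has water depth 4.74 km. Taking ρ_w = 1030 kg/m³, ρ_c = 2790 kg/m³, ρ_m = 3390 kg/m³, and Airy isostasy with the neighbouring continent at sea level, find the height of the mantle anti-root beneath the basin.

In Airy isostatic equilibrium: replacing crust with seawater at the top is compensated by replacing crust with mantle at the base: d (ρ_c − ρ_w) = a (ρ_m − ρ_c).
a = d (ρ_c − ρ_w)/(ρ_m − ρ_c) = 4.74 km × 1760/600 = 13.9 km.

13.9 km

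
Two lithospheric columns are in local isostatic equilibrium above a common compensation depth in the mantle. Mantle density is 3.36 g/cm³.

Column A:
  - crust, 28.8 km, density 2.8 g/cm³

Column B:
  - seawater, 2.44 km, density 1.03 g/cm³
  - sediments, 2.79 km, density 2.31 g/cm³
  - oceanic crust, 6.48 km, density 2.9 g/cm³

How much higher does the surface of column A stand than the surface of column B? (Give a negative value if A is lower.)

1.35 km

For any compensation level in the mantle, the mantle terms cancel and isostasy reduces to e = (Σt_A − Σt_B) − (Σ(ρt)_A − Σ(ρt)_B) / ρ_m.
Σt_A = 28.8 km; Σt_B = 11.71 km; Σ(ρt)_A = 80.64; Σ(ρt)_B = 27.7501 (in km·g/cm³).
e = (28.8 − 11.71) − (80.64 − 27.7501) / 3.36 = 1.35 km.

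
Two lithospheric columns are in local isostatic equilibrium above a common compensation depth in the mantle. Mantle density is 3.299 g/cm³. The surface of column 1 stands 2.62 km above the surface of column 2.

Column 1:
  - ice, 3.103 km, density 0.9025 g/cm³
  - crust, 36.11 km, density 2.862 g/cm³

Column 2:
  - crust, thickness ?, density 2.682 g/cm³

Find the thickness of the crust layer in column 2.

23.6 km

Take the compensation level at the base of the deeper column (depth z_c below the surface of column 1) and equate Σ ρ_i t_i down to z_c; mantle fills any gap and the z_c terms cancel.
Column 1: 3.103×0.9025 + 36.11×2.862 + (z_c − 39.213)×3.299
Column 2: 2.62×0 + x×2.682 + (z_c − 2.62 − 0 − x)×3.299
The z_c×3.299 term appears on both sides and cancels. Collect the known terms of each column as K = Σ(ρt)_known − 3.299 × (depth of known layers): K_1 = 106.147278 − 3.299×39.213 = −23.2164095; K_2 = 0 − 3.299×(2.62 + 0) = −8.64338.
Balance: K_1 = K_2 − x×(3.299 − 2.682), so x = (K_2 − K_1)/(3.299 − 2.682) = 14.573/0.617 = 23.6 km.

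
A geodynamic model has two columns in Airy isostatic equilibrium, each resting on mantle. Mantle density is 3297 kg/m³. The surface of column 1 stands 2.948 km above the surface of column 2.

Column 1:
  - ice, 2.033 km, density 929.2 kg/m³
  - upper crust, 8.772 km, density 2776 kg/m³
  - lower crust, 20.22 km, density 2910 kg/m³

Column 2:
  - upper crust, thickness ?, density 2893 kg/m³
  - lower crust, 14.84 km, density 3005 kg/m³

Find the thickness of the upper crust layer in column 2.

7.81 km

Take the compensation level at the base of the deeper column (depth z_c below the surface of column 1) and equate Σ ρ_i t_i down to z_c; mantle fills any gap and the z_c terms cancel.
Column 1: 2.033×929.2 + 8.772×2776 + 20.22×2910 + (z_c − 31.025)×3297
Column 2: 2.948×0 + x×2893 + 14.84×3005 + (z_c − 2.948 − 14.84 − x)×3297
The z_c×3297 term appears on both sides and cancels. Collect the known terms of each column as K = Σ(ρt)_known − 3297 × (depth of known layers): K_1 = 85080.3356 − 3297×31.025 = −17209.0894; K_2 = 44594.2 − 3297×(2.948 + 14.84) = −14052.836.
Balance: K_1 = K_2 − x×(3297 − 2893), so x = (K_2 − K_1)/(3297 − 2893) = 3156.25/404 = 7.81 km.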